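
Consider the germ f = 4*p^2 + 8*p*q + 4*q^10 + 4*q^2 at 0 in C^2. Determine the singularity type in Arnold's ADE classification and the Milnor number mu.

Type A9, Milnor number mu = 9.

The Hessian of f at 0 is [[8, 8], [8, 8]] with rank 1, so corank 1. A Groebner basis of the Jacobian ideal J(f) in C{p,q} is {q^9, p + q}; counting standard monomials gives mu = 9. Corank 1: A-series; mu = 9 gives A_9.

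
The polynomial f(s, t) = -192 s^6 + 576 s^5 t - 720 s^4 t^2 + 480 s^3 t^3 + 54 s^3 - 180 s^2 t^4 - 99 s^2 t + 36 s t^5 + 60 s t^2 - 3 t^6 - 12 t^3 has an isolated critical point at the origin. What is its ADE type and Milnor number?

The Hessian of f at 0 is [[0, 0], [0, 0]] with rank 0, so corank 2. A Groebner basis of the Jacobian ideal J(f) in C{s,t} is {243*s*t/4 + t^5 - 81*t^2/2, s*t^2 - 2*t^3/3, s^2 - 7*s*t/6 + t^2/3}; counting standard monomials gives mu = 7. Corank 2; j^3 = 3*(2*s - t)*(3*s - 2*t)^2 has shape L^2 M (L != M), so D-series; mu = 7 gives D_7.

Type D_{7}, Milnor number mu = 7.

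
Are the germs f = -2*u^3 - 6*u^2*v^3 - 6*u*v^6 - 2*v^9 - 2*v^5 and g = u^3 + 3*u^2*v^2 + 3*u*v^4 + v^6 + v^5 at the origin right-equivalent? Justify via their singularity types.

The Hessian of f at 0 is [[0, 0], [0, 0]] with rank 0, so corank 2. A Groebner basis of the Jacobian ideal J(f) in C{u,v} is {u^2/2 + u*v^3, v^4, u^3, u^2*v}; counting standard monomials gives mu = 8. Corank 2; j^3 = -2*u^3 is a perfect cube, so E-series; the 5-jet and mu = 8 give E_8. The Hessian of g at 0 is [[0, 0], [0, 0]] with rank 0, so corank 2. A Groebner basis of the Jacobian ideal J(g) in C{u,v} is {v^4, u^3, u^2/2 + u*v^2}; counting standard monomials gives mu = 8. Corank 2; j^3 = u^3 is a perfect cube, so E-series; the 5-jet and mu = 8 give E_8. Both have type E_8, hence right-equivalent.

Yes.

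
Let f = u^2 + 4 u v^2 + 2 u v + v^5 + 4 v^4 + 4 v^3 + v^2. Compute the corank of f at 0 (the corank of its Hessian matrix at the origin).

1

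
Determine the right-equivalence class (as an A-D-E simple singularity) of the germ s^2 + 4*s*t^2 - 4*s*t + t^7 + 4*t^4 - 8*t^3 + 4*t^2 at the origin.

A6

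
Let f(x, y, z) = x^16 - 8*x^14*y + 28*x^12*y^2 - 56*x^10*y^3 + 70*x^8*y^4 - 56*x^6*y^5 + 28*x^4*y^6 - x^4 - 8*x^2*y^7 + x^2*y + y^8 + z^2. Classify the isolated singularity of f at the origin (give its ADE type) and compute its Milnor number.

Type D9, Milnor number mu = 9.

The Hessian of f at 0 is [[0, 0, 0], [0, 0, 0], [0, 0, 2]] with rank 1, so corank 2. A Groebner basis of the Jacobian ideal J(f) in C{x,y,z} is {x^2/8 + y^7, x^3, x*y, z}; counting standard monomials gives mu = 9. Corank 2; j^3 = x^2*y has shape L^2 M (L != M), so D-series; mu = 9 gives D_9.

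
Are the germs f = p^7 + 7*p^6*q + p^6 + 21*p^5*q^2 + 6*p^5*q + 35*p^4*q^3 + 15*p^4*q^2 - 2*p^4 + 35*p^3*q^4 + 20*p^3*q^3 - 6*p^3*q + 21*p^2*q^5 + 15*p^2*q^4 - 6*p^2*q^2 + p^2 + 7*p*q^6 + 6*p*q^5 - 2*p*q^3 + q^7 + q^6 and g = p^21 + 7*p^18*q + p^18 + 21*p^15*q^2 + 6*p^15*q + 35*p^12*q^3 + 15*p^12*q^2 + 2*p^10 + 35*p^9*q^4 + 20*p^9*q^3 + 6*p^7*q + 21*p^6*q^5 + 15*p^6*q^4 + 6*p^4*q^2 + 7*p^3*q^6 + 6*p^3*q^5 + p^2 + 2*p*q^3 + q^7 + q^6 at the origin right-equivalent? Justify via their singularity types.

Yes.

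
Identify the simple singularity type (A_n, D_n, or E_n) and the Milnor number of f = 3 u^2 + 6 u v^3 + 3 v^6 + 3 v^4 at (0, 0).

Type A3, Milnor number mu = 3.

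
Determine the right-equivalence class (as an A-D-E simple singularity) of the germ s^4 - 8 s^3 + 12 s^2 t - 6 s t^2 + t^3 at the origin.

The Hessian of f at 0 has rank 0. Corank 2; j^3 = -(2*s - t)^3 is a perfect cube, so E-series; the 4-jet and mu = 6 give E_6.

E6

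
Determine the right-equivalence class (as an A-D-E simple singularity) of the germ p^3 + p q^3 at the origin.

E_{7}

The Hessian of f at 0 has rank 0. Corank 2; j^3 = p^3 is a perfect cube, so E-series; the 4-jet and mu = 7 give E_7.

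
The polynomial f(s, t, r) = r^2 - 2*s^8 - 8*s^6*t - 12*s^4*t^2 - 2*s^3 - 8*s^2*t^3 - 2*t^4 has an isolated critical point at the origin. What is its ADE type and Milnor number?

Type E6, Milnor number mu = 6.

The Hessian of f at 0 has rank 1. Corank 2; j^3 = -2*s^3 is a perfect cube, so E-series; the 4-jet and mu = 6 give E_6.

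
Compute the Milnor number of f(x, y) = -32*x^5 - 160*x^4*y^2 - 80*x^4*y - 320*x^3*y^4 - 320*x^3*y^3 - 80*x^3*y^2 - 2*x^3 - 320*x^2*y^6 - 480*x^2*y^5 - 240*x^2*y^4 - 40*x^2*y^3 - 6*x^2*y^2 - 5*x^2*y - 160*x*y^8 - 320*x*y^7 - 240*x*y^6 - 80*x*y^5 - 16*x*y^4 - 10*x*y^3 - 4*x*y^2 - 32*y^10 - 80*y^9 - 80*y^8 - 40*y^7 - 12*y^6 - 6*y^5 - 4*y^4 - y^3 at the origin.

The Hessian of f at 0 has rank 0. Corank 2; j^3 = -(x + y)^2*(2*x + y) has shape L^2 M (L != M), so D-series; mu = 6 gives D_6.

6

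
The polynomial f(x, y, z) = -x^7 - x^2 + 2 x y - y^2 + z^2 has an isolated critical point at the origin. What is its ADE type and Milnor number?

Type A6, Milnor number mu = 6.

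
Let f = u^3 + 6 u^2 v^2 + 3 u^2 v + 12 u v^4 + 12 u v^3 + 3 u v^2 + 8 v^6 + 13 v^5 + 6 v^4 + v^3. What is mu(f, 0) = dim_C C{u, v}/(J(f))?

The Hessian of f at 0 is [[0, 0], [0, 0]] with rank 0, so corank 2. A Groebner basis of the Jacobian ideal J(f) in C{u,v} is {v^4, u^3 + 3*u^2*v - 3*u^2/4 - 3*u*v/2 - 2*v^3 - 3*v^2/4, u^2/4 + u*v^2 + u*v/2 + v^3 + v^2/4}; counting standard monomials gives mu = 8. Corank 2; j^3 = (u + v)^3 is a perfect cube, so E-series; the 5-jet and mu = 8 give E_8.

8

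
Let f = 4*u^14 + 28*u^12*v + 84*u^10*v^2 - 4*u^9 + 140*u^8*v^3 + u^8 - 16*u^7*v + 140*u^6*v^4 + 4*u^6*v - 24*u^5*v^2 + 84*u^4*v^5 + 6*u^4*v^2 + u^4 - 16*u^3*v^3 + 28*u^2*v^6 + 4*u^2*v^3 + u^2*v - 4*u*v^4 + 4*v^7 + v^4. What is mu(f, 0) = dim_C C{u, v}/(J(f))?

5

The Hessian of f at 0 has rank 0. Corank 2; j^3 = u^2*v has shape L^2 M (L != M), so D-series; mu = 5 gives D_5.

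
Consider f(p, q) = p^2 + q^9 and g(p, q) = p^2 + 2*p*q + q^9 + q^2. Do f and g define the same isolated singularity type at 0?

Yes.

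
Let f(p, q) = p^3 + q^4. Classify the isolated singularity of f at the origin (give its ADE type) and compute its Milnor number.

Type E6, Milnor number mu = 6.

The Hessian of f at 0 has rank 0. Corank 2; j^3 = p^3 is a perfect cube, so E-series; the 4-jet and mu = 6 give E_6.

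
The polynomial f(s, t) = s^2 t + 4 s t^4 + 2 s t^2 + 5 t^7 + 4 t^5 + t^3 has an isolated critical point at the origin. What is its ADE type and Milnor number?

Type D8, Milnor number mu = 8.

The Hessian of f at 0 has rank 0. Corank 2; j^3 = t*(s + t)^2 has shape L^2 M (L != M), so D-series; mu = 8 gives D_8.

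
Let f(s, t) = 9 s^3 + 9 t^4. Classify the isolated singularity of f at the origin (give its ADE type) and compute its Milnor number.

Type E_{6}, Milnor number mu = 6.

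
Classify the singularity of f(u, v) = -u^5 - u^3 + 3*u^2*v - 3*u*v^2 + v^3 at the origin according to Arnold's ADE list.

The Hessian of f at 0 has rank 0. Corank 2; j^3 = -(u - v)^3 is a perfect cube, so E-series; the 5-jet and mu = 8 give E_8.

E_8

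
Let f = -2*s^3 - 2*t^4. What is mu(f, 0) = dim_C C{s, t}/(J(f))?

6

The Hessian of f at 0 has rank 0. Corank 2; j^3 = -2*s^3 is a perfect cube, so E-series; the 4-jet and mu = 6 give E_6.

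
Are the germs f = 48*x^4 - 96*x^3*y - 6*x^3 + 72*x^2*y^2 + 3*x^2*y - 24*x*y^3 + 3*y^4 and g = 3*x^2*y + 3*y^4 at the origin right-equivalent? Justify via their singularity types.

Yes.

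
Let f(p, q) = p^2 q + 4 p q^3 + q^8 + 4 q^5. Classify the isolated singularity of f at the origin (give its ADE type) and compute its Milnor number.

Type D9, Milnor number mu = 9.

The Hessian of f at 0 has rank 0. Corank 2; j^3 = p^2*q has shape L^2 M (L != M), so D-series; mu = 9 gives D_9.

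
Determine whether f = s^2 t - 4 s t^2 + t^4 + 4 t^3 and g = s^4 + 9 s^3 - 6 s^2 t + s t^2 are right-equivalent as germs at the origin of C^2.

Yes.

The Hessian of f at 0 has rank 0. Corank 2; j^3 = t*(s - 2*t)^2 has shape L^2 M (L != M), so D-series; mu = 5 gives D_5. The Hessian of g at 0 has rank 0. Corank 2; j^3 = s*(3*s - t)^2 has shape L^2 M (L != M), so D-series; mu = 5 gives D_5. Both have type D_5, hence right-equivalent.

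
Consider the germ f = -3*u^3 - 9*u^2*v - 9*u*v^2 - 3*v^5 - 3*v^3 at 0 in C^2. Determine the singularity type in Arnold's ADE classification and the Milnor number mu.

Type E_{8}, Milnor number mu = 8.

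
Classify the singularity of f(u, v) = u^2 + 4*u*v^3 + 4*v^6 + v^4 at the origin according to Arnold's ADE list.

The Hessian of f at 0 has rank 1. Corank 1: A-series; mu = 3 gives A_3.

A_3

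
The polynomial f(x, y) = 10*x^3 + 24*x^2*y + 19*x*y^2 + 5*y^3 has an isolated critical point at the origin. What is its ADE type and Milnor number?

Type D4, Milnor number mu = 4.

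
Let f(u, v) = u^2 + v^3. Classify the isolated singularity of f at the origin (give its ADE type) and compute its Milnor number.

Type A2, Milnor number mu = 2.

The Hessian of f at 0 has rank 1. Corank 1: A-series; mu = 2 gives A_2.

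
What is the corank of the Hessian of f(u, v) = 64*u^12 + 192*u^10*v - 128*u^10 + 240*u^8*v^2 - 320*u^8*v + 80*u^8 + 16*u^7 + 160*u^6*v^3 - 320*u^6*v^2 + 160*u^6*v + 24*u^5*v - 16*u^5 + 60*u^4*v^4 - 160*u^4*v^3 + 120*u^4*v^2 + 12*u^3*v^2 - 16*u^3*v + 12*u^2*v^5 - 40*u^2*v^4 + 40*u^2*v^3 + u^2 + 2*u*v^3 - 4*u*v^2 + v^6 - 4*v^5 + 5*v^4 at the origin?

1

The Hessian at 0 is [[2, 0], [0, 0]] of rank 1; hence corank 1.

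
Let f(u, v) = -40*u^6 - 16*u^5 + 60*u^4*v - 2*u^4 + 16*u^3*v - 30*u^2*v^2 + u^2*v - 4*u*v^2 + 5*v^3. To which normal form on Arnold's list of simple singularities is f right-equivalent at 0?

D_{4}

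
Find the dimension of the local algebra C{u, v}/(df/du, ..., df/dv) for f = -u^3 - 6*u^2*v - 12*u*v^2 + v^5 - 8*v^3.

The Hessian of f at 0 has rank 0. Corank 2; j^3 = -(u + 2*v)^3 is a perfect cube, so E-series; the 5-jet and mu = 8 give E_8.

8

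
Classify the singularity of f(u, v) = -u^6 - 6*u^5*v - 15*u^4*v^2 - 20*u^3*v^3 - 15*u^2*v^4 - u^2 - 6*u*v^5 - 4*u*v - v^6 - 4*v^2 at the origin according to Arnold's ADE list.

The Hessian of f at 0 is [[-2, -4], [-4, -8]] with rank 1, so corank 1. A Groebner basis of the Jacobian ideal J(f) in C{u,v} is {v^5, u + 2*v}; counting standard monomials gives mu = 5. Corank 1: A-series; mu = 5 gives A_5.

A5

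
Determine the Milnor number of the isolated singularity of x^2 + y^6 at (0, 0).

The Hessian of f at 0 is [[2, 0], [0, 0]] with rank 1, so corank 1. A Groebner basis of the Jacobian ideal J(f) in C{x,y} is {y^5, x}; counting standard monomials gives mu = 5. Corank 1: A-series; mu = 5 gives A_5.

5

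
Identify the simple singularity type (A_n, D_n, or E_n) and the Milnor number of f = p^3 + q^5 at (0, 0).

Type E8, Milnor number mu = 8.

The Hessian of f at 0 is [[0, 0], [0, 0]] with rank 0, so corank 2. A Groebner basis of the Jacobian ideal J(f) in C{p,q} is {q^4, p^2}; counting standard monomials gives mu = 8. Corank 2; j^3 = p^3 is a perfect cube, so E-series; the 5-jet and mu = 8 give E_8.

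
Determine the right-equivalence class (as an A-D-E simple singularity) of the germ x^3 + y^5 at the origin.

E8

The Hessian of f at 0 has rank 0. Corank 2; j^3 = x^3 is a perfect cube, so E-series; the 5-jet and mu = 8 give E_8.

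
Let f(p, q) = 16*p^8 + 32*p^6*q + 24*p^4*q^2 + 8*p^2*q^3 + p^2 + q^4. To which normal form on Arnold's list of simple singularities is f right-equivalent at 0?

A_{3}

The Hessian of f at 0 has rank 1. Corank 1: A-series; mu = 3 gives A_3.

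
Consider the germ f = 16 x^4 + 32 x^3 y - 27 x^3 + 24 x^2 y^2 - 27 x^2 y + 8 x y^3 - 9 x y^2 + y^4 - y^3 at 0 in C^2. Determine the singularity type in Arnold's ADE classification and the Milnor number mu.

Type E_6, Milnor number mu = 6.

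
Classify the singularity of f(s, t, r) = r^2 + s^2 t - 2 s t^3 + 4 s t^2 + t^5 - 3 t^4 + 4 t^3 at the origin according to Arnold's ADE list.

The Hessian of f at 0 is [[0, 0, 0], [0, 0, 0], [0, 0, 2]] with rank 1, so corank 2. A Groebner basis of the Jacobian ideal J(f) in C{s,t,r} is {s*t^2 + 2*s*t + 4*t^2, -s*t + t^3 - 2*t^2, s^2 + 8*s*t + 12*t^2, r}; counting standard monomials gives mu = 5. Corank 2; j^3 = t*(s + 2*t)^2 has shape L^2 M (L != M), so D-series; mu = 5 gives D_5.

D_{5}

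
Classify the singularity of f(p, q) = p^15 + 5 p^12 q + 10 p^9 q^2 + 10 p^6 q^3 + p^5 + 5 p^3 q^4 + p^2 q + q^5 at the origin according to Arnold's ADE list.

D_{6}

The Hessian of f at 0 has rank 0. Corank 2; j^3 = p^2*q has shape L^2 M (L != M), so D-series; mu = 6 gives D_6.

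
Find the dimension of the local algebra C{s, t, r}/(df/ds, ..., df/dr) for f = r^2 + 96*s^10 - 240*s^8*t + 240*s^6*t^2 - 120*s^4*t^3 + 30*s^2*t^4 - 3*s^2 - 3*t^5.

4

The Hessian of f at 0 is [[-6, 0, 0], [0, 0, 0], [0, 0, 2]] with rank 2, so corank 1. A Groebner basis of the Jacobian ideal J(f) in C{s,t,r} is {t^4, s, r}; counting standard monomials gives mu = 4. Corank 1: A-series; mu = 4 gives A_4.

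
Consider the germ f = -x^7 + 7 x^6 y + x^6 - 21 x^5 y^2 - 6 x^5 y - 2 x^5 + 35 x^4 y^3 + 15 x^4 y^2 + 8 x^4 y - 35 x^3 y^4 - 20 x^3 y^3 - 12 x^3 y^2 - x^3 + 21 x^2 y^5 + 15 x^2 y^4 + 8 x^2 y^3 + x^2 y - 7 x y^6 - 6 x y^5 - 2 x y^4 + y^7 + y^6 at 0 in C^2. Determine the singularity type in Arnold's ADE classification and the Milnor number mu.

Type D7, Milnor number mu = 7.

The Hessian of f at 0 is [[0, 0], [0, 0]] with rank 0, so corank 2. A Groebner basis of the Jacobian ideal J(f) in C{x,y} is {x^2 - x*y + y^4, x^3, x^2*y, x^2/6 + x*y^2}; counting standard monomials gives mu = 7. Corank 2; j^3 = -x^2*(x - y) has shape L^2 M (L != M), so D-series; mu = 7 gives D_7.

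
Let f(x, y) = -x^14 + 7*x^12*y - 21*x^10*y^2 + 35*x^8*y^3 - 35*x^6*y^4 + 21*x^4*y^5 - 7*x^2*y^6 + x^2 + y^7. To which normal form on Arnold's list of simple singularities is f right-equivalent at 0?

A_6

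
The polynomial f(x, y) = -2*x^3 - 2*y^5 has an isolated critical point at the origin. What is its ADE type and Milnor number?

The Hessian of f at 0 has rank 0. Corank 2; j^3 = -2*x^3 is a perfect cube, so E-series; the 5-jet and mu = 8 give E_8.

Type E8, Milnor number mu = 8.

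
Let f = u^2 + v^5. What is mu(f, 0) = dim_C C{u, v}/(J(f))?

4

The Hessian of f at 0 has rank 1. Corank 1: A-series; mu = 4 gives A_4.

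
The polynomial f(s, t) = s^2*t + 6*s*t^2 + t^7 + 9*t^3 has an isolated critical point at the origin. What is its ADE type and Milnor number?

Type D8, Milnor number mu = 8.

The Hessian of f at 0 is [[0, 0], [0, 0]] with rank 0, so corank 2. A Groebner basis of the Jacobian ideal J(f) in C{s,t} is {s^2/7 + t^6 - 9*t^2/7, s^3 + 27*t^3, s*t + 3*t^2}; counting standard monomials gives mu = 8. Corank 2; j^3 = t*(s + 3*t)^2 has shape L^2 M (L != M), so D-series; mu = 8 gives D_8.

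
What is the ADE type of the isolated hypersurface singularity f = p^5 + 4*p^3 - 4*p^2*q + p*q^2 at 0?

D_{6}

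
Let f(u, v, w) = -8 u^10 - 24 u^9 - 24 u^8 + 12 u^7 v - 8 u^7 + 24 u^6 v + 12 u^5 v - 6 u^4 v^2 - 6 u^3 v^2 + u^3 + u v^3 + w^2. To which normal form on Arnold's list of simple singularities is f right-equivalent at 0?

The Hessian of f at 0 is [[0, 0, 0], [0, 0, 0], [0, 0, 2]] with rank 1, so corank 2. A Groebner basis of the Jacobian ideal J(f) in C{u,v,w} is {u^3, u*v^2, 3*u^2 + v^3, w}; counting standard monomials gives mu = 7. Corank 2; j^3 = u^3 is a perfect cube, so E-series; the 4-jet and mu = 7 give E_7.

E_{7}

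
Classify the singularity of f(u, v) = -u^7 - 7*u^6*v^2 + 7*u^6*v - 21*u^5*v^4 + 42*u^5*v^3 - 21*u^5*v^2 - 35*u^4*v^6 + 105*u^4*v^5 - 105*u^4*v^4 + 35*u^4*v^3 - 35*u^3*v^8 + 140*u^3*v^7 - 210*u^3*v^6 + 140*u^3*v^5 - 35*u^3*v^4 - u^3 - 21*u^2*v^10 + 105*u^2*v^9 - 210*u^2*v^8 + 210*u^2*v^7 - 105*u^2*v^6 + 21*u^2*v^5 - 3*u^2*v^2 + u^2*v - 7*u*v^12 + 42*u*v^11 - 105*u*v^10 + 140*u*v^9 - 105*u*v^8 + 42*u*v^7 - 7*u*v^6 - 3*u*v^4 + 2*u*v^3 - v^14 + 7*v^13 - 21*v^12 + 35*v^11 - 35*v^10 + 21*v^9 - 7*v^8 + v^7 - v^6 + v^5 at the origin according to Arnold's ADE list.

The Hessian of f at 0 has rank 0. Corank 2; j^3 = -u^2*(u - v) has shape L^2 M (L != M), so D-series; mu = 8 gives D_8.

D_{8}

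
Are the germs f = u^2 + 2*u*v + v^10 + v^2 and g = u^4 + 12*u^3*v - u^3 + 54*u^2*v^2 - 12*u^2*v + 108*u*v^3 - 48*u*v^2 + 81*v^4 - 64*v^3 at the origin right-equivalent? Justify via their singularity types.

No.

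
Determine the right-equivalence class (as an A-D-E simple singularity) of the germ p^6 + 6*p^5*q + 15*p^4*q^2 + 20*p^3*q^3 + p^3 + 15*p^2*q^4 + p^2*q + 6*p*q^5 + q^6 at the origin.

The Hessian of f at 0 has rank 0. Corank 2; j^3 = p^2*(p + q) has shape L^2 M (L != M), so D-series; mu = 7 gives D_7.

D_{7}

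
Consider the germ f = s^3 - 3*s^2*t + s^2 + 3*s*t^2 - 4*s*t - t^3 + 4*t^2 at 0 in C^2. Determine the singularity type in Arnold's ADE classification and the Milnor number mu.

The Hessian of f at 0 has rank 1. Corank 1: A-series; mu = 2 gives A_2.

Type A_2, Milnor number mu = 2.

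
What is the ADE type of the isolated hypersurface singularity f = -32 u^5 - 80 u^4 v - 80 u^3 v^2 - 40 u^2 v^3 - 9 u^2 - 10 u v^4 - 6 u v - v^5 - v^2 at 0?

A4

The Hessian of f at 0 is [[-18, -6], [-6, -2]] with rank 1, so corank 1. A Groebner basis of the Jacobian ideal J(f) in C{u,v} is {v^4, u + v/3}; counting standard monomials gives mu = 4. Corank 1: A-series; mu = 4 gives A_4.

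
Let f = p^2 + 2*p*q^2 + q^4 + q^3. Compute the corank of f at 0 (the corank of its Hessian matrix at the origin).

1

Hessian at 0 has rank 1.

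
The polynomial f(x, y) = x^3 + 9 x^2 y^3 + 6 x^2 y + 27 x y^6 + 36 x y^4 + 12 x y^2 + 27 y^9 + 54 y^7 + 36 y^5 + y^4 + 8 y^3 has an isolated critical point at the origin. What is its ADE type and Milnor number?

The Hessian of f at 0 has rank 0. Corank 2; j^3 = (x + 2*y)^3 is a perfect cube, so E-series; the 4-jet and mu = 6 give E_6.

Type E_{6}, Milnor number mu = 6.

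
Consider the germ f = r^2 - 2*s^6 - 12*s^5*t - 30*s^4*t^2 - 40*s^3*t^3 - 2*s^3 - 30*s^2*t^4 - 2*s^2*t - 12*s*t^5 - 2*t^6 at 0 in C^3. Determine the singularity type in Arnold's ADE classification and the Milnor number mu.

The Hessian of f at 0 has rank 1. Corank 2; j^3 = -2*s^2*(s + t) has shape L^2 M (L != M), so D-series; mu = 7 gives D_7.

Type D_{7}, Milnor number mu = 7.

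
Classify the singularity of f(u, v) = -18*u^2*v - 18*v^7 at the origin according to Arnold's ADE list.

D_8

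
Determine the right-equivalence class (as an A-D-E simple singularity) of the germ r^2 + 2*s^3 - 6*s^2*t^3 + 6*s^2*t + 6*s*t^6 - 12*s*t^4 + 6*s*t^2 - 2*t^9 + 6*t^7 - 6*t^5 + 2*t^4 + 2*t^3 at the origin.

The Hessian of f at 0 is [[0, 0, 0], [0, 0, 0], [0, 0, 2]] with rank 1, so corank 2. A Groebner basis of the Jacobian ideal J(f) in C{s,t,r} is {t^3, s^2 + 2*s*t + t^2, r}; counting standard monomials gives mu = 6. Corank 2; j^3 = 2*(s + t)^3 is a perfect cube, so E-series; the 4-jet and mu = 6 give E_6.

E_{6}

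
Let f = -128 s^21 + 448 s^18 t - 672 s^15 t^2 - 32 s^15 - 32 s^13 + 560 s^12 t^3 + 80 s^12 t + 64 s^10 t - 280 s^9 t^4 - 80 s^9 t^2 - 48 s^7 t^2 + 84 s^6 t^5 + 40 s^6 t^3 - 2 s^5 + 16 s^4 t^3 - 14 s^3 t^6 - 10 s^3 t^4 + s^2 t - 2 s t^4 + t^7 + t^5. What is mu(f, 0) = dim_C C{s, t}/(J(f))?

6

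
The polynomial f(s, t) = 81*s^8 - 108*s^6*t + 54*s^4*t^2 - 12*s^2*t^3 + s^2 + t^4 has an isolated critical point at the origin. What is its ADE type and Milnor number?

The Hessian of f at 0 has rank 1. Corank 1: A-series; mu = 3 gives A_3.

Type A3, Milnor number mu = 3.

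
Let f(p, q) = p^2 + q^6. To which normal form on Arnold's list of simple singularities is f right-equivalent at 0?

The Hessian of f at 0 is [[2, 0], [0, 0]] with rank 1, so corank 1. A Groebner basis of the Jacobian ideal J(f) in C{p,q} is {q^5, p}; counting standard monomials gives mu = 5. Corank 1: A-series; mu = 5 gives A_5.

A_{5}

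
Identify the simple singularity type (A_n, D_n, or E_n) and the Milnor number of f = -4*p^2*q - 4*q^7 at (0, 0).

Type D_8, Milnor number mu = 8.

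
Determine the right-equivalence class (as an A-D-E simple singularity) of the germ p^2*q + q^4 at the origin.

The Hessian of f at 0 is [[0, 0], [0, 0]] with rank 0, so corank 2. A Groebner basis of the Jacobian ideal J(f) in C{p,q} is {p^3, p^2/4 + q^3, p*q}; counting standard monomials gives mu = 5. Corank 2; j^3 = p^2*q has shape L^2 M (L != M), so D-series; mu = 5 gives D_5.

D_5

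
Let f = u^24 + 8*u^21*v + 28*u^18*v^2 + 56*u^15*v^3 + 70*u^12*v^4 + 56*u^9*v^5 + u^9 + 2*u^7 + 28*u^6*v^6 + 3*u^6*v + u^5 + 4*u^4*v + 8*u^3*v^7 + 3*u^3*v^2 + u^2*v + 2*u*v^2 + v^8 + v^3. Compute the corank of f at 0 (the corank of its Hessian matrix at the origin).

2

Hessian at 0 has rank 0.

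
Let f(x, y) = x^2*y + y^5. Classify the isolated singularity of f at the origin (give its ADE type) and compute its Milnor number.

Type D_{6}, Milnor number mu = 6.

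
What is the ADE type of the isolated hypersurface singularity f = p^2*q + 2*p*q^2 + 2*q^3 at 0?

D_4

The Hessian of f at 0 is [[0, 0], [0, 0]] with rank 0, so corank 2. A Groebner basis of the Jacobian ideal J(f) in C{p,q} is {q^3, p^2 + 2*q^2, p*q + q^2}; counting standard monomials gives mu = 4. Corank 2; j^3 = q*(p^2 + 2*p*q + 2*q^2) splits into three distinct lines over C (the quadratic factor has nonzero discriminant), so D_4.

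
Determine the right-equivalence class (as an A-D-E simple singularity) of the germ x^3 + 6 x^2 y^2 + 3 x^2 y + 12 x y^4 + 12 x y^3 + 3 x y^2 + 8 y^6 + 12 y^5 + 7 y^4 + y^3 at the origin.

E_6

The Hessian of f at 0 is [[0, 0], [0, 0]] with rank 0, so corank 2. A Groebner basis of the Jacobian ideal J(f) in C{x,y} is {x^3 + 3*x^2/4 + 3*x*y/2 + 3*y^2/4, x^2*y - x^2/2 - x*y - y^2/2, x^2/4 + x*y^2 + x*y/2 + y^2/4, y^3}; counting standard monomials gives mu = 6. Corank 2; j^3 = (x + y)^3 is a perfect cube, so E-series; the 4-jet and mu = 6 give E_6.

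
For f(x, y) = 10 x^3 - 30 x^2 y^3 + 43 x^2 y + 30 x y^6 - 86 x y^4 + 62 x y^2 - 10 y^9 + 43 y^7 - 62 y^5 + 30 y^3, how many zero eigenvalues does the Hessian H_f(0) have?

2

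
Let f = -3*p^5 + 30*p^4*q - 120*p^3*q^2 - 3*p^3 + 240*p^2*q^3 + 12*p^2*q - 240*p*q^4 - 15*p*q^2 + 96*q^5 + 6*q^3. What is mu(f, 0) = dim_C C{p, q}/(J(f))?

The Hessian of f at 0 has rank 0. Corank 2; j^3 = -3*(p - 2*q)*(p - q)^2 has shape L^2 M (L != M), so D-series; mu = 6 gives D_6.

6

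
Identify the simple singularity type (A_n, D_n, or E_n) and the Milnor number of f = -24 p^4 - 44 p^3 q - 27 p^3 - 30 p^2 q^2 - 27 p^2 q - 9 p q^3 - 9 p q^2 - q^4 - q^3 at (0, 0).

Type E7, Milnor number mu = 7.

The Hessian of f at 0 is [[0, 0], [0, 0]] with rank 0, so corank 2. A Groebner basis of the Jacobian ideal J(f) in C{p,q} is {19683*p^2/4 + 6561*p*q/2 + q^4 + 27*q^3/4 + 2187*q^2/4, p^3 + 135*p^2/4 + 45*p*q/2 + q^3/12 + 15*q^2/4, p^2*q - 243*p^2/4 - 81*p*q/2 - 7*q^3/36 - 27*q^2/4, 81*p^2 + p*q^2 + 54*p*q + 4*q^3/9 + 9*q^2}; counting standard monomials gives mu = 7. Corank 2; j^3 = -(3*p + q)^3 is a perfect cube, so E-series; the 4-jet and mu = 7 give E_7.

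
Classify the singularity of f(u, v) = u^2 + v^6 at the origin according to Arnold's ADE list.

A_{5}

The Hessian of f at 0 has rank 1. Corank 1: A-series; mu = 5 gives A_5.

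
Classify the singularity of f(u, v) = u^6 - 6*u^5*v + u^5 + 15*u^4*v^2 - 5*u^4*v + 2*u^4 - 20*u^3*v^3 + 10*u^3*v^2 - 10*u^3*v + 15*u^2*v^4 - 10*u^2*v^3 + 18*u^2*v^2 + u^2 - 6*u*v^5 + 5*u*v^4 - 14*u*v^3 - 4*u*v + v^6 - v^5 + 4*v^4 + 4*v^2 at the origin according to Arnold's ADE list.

The Hessian of f at 0 is [[2, -4], [-4, 8]] with rank 1, so corank 1. A Groebner basis of the Jacobian ideal J(f) in C{u,v} is {u + v^3 - 2*v, u^2 - 4*v^2, u*v - 2*v^2}; counting standard monomials gives mu = 4. Corank 1: A-series; mu = 4 gives A_4.

A4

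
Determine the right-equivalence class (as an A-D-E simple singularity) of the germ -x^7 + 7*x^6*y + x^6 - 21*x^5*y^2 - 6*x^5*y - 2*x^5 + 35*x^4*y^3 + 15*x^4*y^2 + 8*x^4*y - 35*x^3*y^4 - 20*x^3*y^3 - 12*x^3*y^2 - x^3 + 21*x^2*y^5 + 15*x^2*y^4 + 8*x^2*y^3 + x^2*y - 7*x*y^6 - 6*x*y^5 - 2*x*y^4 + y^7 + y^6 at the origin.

The Hessian of f at 0 has rank 0. Corank 2; j^3 = -x^2*(x - y) has shape L^2 M (L != M), so D-series; mu = 7 gives D_7.

D_7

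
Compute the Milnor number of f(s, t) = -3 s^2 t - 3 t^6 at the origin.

7

The Hessian of f at 0 has rank 0. Corank 2; j^3 = -3*s^2*t has shape L^2 M (L != M), so D-series; mu = 7 gives D_7.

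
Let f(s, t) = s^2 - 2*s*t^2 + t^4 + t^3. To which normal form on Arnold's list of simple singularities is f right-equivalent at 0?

A_2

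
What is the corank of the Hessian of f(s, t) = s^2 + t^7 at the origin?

1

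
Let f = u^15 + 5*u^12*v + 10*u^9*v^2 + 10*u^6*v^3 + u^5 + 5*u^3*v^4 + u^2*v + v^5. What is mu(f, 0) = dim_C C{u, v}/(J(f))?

The Hessian of f at 0 has rank 0. Corank 2; j^3 = u^2*v has shape L^2 M (L != M), so D-series; mu = 6 gives D_6.

6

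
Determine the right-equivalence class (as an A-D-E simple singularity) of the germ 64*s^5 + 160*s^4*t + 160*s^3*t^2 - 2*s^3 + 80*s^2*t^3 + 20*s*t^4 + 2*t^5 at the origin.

The Hessian of f at 0 is [[0, 0], [0, 0]] with rank 0, so corank 2. A Groebner basis of the Jacobian ideal J(f) in C{s,t} is {t^5, s*t^3 + t^4/8, s^2}; counting standard monomials gives mu = 8. Corank 2; j^3 = -2*s^3 is a perfect cube, so E-series; the 5-jet and mu = 8 give E_8.

E_{8}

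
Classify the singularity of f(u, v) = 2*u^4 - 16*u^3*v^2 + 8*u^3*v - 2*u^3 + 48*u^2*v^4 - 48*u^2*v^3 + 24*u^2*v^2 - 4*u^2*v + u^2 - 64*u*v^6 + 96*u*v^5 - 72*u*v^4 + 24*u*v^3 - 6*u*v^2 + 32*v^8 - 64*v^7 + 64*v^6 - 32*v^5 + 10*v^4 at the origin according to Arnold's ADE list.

A_{3}

The Hessian of f at 0 has rank 1. Corank 1: A-series; mu = 3 gives A_3.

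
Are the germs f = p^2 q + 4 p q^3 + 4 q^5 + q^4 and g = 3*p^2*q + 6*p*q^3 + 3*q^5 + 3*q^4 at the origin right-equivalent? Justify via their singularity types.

Yes.

The Hessian of f at 0 has rank 0. Corank 2; j^3 = p^2*q has shape L^2 M (L != M), so D-series; mu = 5 gives D_5. The Hessian of g at 0 has rank 0. Corank 2; j^3 = 3*p^2*q has shape L^2 M (L != M), so D-series; mu = 5 gives D_5. Both have type D_5, hence right-equivalent.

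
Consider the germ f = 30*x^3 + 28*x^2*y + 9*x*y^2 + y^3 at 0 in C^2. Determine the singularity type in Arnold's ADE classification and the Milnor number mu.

Type D4, Milnor number mu = 4.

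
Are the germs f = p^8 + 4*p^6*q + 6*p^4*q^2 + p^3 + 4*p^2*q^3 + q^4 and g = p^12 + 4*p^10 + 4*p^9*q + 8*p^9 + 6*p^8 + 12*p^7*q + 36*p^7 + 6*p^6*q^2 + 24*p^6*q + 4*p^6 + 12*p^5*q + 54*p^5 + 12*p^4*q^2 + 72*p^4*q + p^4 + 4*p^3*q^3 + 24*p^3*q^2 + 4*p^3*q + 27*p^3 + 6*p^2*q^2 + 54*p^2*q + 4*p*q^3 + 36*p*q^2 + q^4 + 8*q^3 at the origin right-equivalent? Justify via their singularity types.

The Hessian of f at 0 is [[0, 0], [0, 0]] with rank 0, so corank 2. A Groebner basis of the Jacobian ideal J(f) in C{p,q} is {q^3, p^2}; counting standard monomials gives mu = 6. Corank 2; j^3 = p^3 is a perfect cube, so E-series; the 4-jet and mu = 6 give E_6. The Hessian of g at 0 is [[0, 0], [0, 0]] with rank 0, so corank 2. A Groebner basis of the Jacobian ideal J(g) in C{p,q} is {q^4, p*q^2 + 7*q^3/9, p^2 + 4*p*q/3 + 4*q^2/9}; counting standard monomials gives mu = 6. Corank 2; j^3 = (3*p + 2*q)^3 is a perfect cube, so E-series; the 4-jet and mu = 6 give E_6. Both have type E_6, hence right-equivalent.

Yes.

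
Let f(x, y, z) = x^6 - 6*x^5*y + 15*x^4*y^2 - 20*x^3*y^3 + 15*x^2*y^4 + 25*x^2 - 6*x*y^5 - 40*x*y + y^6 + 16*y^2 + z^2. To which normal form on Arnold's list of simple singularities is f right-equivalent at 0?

A5

The Hessian of f at 0 is [[50, -40, 0], [-40, 32, 0], [0, 0, 2]] with rank 2, so corank 1. A Groebner basis of the Jacobian ideal J(f) in C{x,y,z} is {y^5, x - 4*y/5, z}; counting standard monomials gives mu = 5. Corank 1: A-series; mu = 5 gives A_5.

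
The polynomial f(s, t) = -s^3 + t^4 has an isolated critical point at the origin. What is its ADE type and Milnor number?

The Hessian of f at 0 has rank 0. Corank 2; j^3 = -s^3 is a perfect cube, so E-series; the 4-jet and mu = 6 give E_6.

Type E_{6}, Milnor number mu = 6.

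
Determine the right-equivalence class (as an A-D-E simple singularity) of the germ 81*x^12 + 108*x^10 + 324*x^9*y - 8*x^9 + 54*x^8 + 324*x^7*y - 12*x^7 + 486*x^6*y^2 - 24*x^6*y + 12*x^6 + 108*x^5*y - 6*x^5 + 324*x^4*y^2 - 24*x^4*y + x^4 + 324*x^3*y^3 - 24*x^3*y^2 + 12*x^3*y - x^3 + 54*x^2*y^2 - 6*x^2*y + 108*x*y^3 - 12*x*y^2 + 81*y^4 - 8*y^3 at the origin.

E_{6}

The Hessian of f at 0 has rank 0. Corank 2; j^3 = -(x + 2*y)^3 is a perfect cube, so E-series; the 4-jet and mu = 6 give E_6.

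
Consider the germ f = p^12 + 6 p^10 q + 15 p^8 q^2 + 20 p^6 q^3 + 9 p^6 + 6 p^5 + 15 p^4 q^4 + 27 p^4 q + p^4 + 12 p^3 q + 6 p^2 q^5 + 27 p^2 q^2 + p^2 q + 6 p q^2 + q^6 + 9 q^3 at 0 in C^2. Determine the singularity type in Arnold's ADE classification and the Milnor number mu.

Type D_{7}, Milnor number mu = 7.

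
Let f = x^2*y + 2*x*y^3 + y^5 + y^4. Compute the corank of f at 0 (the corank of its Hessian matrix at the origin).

Hessian at 0 has rank 0.

2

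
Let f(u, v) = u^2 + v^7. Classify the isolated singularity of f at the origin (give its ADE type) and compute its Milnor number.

Type A_{6}, Milnor number mu = 6.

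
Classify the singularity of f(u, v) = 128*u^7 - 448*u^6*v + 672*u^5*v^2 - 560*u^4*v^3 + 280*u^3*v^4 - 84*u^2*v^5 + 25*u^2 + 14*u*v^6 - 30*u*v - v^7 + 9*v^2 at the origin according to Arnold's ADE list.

The Hessian of f at 0 is [[50, -30], [-30, 18]] with rank 1, so corank 1. A Groebner basis of the Jacobian ideal J(f) in C{u,v} is {v^6, u - 3*v/5}; counting standard monomials gives mu = 6. Corank 1: A-series; mu = 6 gives A_6.

A_6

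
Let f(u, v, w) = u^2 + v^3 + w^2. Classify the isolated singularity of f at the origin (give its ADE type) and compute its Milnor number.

Type A2, Milnor number mu = 2.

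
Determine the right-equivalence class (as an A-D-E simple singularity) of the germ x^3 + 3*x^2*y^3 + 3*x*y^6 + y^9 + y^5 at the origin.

E_8

The Hessian of f at 0 has rank 0. Corank 2; j^3 = x^3 is a perfect cube, so E-series; the 5-jet and mu = 8 give E_8.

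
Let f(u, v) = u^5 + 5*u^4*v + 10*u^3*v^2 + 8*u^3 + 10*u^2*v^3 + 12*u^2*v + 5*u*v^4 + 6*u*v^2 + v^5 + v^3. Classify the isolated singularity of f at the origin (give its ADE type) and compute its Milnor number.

The Hessian of f at 0 is [[0, 0], [0, 0]] with rank 0, so corank 2. A Groebner basis of the Jacobian ideal J(f) in C{u,v} is {v^5, u*v^3 + 5*v^4/8, u^2 + u*v + v^2/4}; counting standard monomials gives mu = 8. Corank 2; j^3 = (2*u + v)^3 is a perfect cube, so E-series; the 5-jet and mu = 8 give E_8.

Type E8, Milnor number mu = 8.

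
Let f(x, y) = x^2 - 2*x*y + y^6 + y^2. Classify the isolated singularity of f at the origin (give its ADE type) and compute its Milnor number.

Type A_{5}, Milnor number mu = 5.

The Hessian of f at 0 is [[2, -2], [-2, 2]] with rank 1, so corank 1. A Groebner basis of the Jacobian ideal J(f) in C{x,y} is {y^5, x - y}; counting standard monomials gives mu = 5. Corank 1: A-series; mu = 5 gives A_5.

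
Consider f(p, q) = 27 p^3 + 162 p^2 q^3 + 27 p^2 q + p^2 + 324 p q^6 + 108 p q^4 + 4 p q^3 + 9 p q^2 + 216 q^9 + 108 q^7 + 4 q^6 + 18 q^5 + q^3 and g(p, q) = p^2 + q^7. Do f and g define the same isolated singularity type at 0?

The Hessian of f at 0 is [[2, 0], [0, 0]] with rank 1, so corank 1. A Groebner basis of the Jacobian ideal J(f) in C{p,q} is {q^2, p}; counting standard monomials gives mu = 2. Corank 1: A-series; mu = 2 gives A_2. The Hessian of g at 0 is [[2, 0], [0, 0]] with rank 1, so corank 1. A Groebner basis of the Jacobian ideal J(g) in C{p,q} is {q^6, p}; counting standard monomials gives mu = 6. Corank 1: A-series; mu = 6 gives A_6. f is A_2 but g is A_6, hence not right-equivalent.

No.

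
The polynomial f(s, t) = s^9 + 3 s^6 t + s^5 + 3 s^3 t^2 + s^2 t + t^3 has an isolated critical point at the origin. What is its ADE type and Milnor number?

Type D_4, Milnor number mu = 4.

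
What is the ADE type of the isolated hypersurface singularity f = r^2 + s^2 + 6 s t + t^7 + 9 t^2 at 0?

A6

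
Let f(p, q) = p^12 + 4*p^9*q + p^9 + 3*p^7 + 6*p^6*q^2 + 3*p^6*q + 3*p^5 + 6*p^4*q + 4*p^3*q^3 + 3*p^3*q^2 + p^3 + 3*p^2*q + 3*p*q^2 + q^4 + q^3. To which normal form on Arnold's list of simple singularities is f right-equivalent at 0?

E_6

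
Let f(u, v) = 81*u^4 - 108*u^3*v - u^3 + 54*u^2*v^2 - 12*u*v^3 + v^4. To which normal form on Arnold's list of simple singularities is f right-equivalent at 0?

E_{6}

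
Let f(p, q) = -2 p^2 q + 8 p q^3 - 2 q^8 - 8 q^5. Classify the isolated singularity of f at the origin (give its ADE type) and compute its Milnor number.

Type D9, Milnor number mu = 9.

The Hessian of f at 0 is [[0, 0], [0, 0]] with rank 0, so corank 2. A Groebner basis of the Jacobian ideal J(f) in C{p,q} is {p^4, p^3*q + p^2 - 2*p*q^2, -p^3/2 + p^2*q^2, -p*q/2 + q^3}; counting standard monomials gives mu = 9. Corank 2; j^3 = -2*p^2*q has shape L^2 M (L != M), so D-series; mu = 9 gives D_9.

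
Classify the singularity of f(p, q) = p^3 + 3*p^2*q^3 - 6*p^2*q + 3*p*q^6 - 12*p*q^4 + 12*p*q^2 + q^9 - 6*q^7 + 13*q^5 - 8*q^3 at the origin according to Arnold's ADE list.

E8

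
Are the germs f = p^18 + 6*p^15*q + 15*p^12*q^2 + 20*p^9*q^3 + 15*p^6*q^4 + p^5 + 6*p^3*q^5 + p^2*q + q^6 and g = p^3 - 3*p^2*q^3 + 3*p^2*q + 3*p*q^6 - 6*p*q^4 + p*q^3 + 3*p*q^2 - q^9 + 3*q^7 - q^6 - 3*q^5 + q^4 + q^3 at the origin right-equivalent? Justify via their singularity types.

No.

The Hessian of f at 0 is [[0, 0], [0, 0]] with rank 0, so corank 2. A Groebner basis of the Jacobian ideal J(f) in C{p,q} is {p^2/6 + q^5, p^3, p*q}; counting standard monomials gives mu = 7. Corank 2; j^3 = p^2*q has shape L^2 M (L != M), so D-series; mu = 7 gives D_7. The Hessian of g at 0 is [[0, 0], [0, 0]] with rank 0, so corank 2. A Groebner basis of the Jacobian ideal J(g) in C{p,q} is {p^3 + 3*p^2*q + 6*p^2 + 12*p*q + 6*q^2, -3*p^2 + p*q^2 - 6*p*q - 3*q^2, 3*p^2 + 6*p*q + q^3 + 3*q^2}; counting standard monomials gives mu = 7. Corank 2; j^3 = (p + q)^3 is a perfect cube, so E-series; the 4-jet and mu = 7 give E_7. f is D_7 but g is E_7, hence not right-equivalent.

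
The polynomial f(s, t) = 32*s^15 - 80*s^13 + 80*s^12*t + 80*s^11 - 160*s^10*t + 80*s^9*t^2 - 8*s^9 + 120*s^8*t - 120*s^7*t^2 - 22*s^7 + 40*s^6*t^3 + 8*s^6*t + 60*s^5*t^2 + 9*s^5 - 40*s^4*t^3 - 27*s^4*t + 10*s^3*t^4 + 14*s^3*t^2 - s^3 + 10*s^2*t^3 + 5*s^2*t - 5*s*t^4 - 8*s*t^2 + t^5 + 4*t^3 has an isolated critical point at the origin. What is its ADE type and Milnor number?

Type D6, Milnor number mu = 6.

The Hessian of f at 0 is [[0, 0], [0, 0]] with rank 0, so corank 2. A Groebner basis of the Jacobian ideal J(f) in C{s,t} is {-s*t/37 + t^4 + 2*t^2/37, s*t^2 - 2*t^3, s^2 - 143*s*t/37 + 138*t^2/37}; counting standard monomials gives mu = 6. Corank 2; j^3 = -(s - 2*t)^2*(s - t) has shape L^2 M (L != M), so D-series; mu = 6 gives D_6.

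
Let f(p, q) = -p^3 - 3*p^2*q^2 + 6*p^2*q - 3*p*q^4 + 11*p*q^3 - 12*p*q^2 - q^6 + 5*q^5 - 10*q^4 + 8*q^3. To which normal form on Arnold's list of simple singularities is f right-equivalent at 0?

E7

The Hessian of f at 0 is [[0, 0], [0, 0]] with rank 0, so corank 2. A Groebner basis of the Jacobian ideal J(f) in C{p,q} is {-p^2 + 4*p*q + q^4 - q^3/3 - 4*q^2, p^3 + 14*p^2 - 56*p*q - 10*q^3/3 + 56*q^2, p^2*q + 13*p^2/3 - 52*p*q/3 - 23*q^3/9 + 52*q^2/3, p^2 + p*q^2 - 4*p*q - 5*q^3/3 + 4*q^2}; counting standard monomials gives mu = 7. Corank 2; j^3 = -(p - 2*q)^3 is a perfect cube, so E-series; the 4-jet and mu = 7 give E_7.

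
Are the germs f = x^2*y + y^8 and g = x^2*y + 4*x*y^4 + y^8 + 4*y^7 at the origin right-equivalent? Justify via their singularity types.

The Hessian of f at 0 is [[0, 0], [0, 0]] with rank 0, so corank 2. A Groebner basis of the Jacobian ideal J(f) in C{x,y} is {x^2/8 + y^7, x^3, x*y}; counting standard monomials gives mu = 9. Corank 2; j^3 = x^2*y has shape L^2 M (L != M), so D-series; mu = 9 gives D_9. The Hessian of g at 0 is [[0, 0], [0, 0]] with rank 0, so corank 2. A Groebner basis of the Jacobian ideal J(g) in C{x,y} is {x^2*y^2, x^2*y + x^2/2 + x*y^3, x*y/2 + y^4, x^3}; counting standard monomials gives mu = 9. Corank 2; j^3 = x^2*y has shape L^2 M (L != M), so D-series; mu = 9 gives D_9. Both have type D_9, hence right-equivalent.

Yes.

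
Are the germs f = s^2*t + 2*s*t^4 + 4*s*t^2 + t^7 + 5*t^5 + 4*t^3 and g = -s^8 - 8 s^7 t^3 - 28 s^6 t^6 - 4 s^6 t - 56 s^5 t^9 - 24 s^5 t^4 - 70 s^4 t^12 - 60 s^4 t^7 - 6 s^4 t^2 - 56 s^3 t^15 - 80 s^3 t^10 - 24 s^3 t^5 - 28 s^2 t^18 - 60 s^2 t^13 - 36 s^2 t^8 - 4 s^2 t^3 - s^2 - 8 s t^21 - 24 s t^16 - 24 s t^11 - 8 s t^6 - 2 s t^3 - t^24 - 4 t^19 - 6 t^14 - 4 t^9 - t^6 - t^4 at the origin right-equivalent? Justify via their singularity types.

No.

The Hessian of f at 0 has rank 0. Corank 2; j^3 = t*(s + 2*t)^2 has shape L^2 M (L != M), so D-series; mu = 6 gives D_6. The Hessian of g at 0 has rank 1. Corank 1: A-series; mu = 3 gives A_3. f is D_6 but g is A_3, hence not right-equivalent.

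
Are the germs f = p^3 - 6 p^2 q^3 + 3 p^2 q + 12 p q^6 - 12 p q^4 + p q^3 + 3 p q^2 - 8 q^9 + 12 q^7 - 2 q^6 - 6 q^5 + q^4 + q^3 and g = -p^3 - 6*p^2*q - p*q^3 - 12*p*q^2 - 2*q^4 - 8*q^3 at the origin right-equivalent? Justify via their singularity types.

The Hessian of f at 0 is [[0, 0], [0, 0]] with rank 0, so corank 2. A Groebner basis of the Jacobian ideal J(f) in C{p,q} is {p^3 + 3*p^2*q + 6*p^2 + 12*p*q + 6*q^2, -3*p^2 + p*q^2 - 6*p*q - 3*q^2, 3*p^2 + 6*p*q + q^3 + 3*q^2}; counting standard monomials gives mu = 7. Corank 2; j^3 = (p + q)^3 is a perfect cube, so E-series; the 4-jet and mu = 7 give E_7. The Hessian of g at 0 is [[0, 0], [0, 0]] with rank 0, so corank 2. A Groebner basis of the Jacobian ideal J(g) in C{p,q} is {p^3 + 6*p^2*q + 48*p^2 + 192*p*q + 192*q^2, -6*p^2 + p*q^2 - 24*p*q - 24*q^2, 3*p^2 + 12*p*q + q^3 + 12*q^2}; counting standard monomials gives mu = 7. Corank 2; j^3 = -(p + 2*q)^3 is a perfect cube, so E-series; the 4-jet and mu = 7 give E_7. Both have type E_7, hence right-equivalent.

Yes.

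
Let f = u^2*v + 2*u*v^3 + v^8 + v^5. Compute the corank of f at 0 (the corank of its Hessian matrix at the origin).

2

The Hessian at 0 is [[0, 0], [0, 0]] of rank 0; hence corank 2.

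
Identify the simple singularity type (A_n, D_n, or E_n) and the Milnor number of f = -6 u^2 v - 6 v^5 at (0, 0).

The Hessian of f at 0 has rank 0. Corank 2; j^3 = -6*u^2*v has shape L^2 M (L != M), so D-series; mu = 6 gives D_6.

Type D_{6}, Milnor number mu = 6.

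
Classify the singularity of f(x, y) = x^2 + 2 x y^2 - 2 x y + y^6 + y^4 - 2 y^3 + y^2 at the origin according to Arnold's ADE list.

A_{5}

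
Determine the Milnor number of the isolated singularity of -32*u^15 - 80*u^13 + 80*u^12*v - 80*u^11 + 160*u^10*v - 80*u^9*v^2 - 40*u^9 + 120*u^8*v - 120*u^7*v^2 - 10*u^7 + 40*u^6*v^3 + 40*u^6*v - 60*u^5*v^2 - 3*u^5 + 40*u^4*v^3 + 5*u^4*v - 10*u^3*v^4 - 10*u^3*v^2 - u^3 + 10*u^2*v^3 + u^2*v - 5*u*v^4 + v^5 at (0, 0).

6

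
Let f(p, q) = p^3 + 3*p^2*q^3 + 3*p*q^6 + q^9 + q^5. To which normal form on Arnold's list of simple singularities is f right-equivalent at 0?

E8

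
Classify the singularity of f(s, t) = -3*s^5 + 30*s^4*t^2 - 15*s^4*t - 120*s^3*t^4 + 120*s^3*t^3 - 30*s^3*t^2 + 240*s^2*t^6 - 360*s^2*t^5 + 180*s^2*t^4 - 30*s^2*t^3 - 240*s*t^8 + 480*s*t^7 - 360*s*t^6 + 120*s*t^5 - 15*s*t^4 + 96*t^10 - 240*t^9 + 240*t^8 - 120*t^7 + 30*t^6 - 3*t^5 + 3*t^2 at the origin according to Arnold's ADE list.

The Hessian of f at 0 is [[0, 0], [0, 6]] with rank 1, so corank 1. A Groebner basis of the Jacobian ideal J(f) in C{s,t} is {s^4, t}; counting standard monomials gives mu = 4. Corank 1: A-series; mu = 4 gives A_4.

A_4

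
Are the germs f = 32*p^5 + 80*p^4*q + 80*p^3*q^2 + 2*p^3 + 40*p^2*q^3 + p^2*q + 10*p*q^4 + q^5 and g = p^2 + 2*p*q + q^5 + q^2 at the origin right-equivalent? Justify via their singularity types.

No.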